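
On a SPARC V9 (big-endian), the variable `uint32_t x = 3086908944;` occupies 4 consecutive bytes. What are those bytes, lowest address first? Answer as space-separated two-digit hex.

3086908944 in hexadecimal, padded to 32 bits, is 0xB7FE7E10.
Split into bytes (most-significant first): B7 FE 7E 10.
Big-endian stores the most-significant byte at the lowest address.
So the memory order matches the most-significant-first order: B7 FE 7E 10.

B7 FE 7E 10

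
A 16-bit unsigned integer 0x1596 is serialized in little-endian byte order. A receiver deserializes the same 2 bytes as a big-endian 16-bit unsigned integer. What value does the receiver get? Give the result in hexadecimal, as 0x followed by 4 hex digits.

Stored little-endian, the bytes at ascending addresses are 96 15.
Read back as big-endian, the last byte is least significant, giving 0x9615.

0x9615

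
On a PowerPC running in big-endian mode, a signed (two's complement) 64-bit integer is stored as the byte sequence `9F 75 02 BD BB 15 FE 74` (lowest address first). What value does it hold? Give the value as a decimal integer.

-6956651035493007756

In big-endian order the high byte comes first in memory.
The bytes are already most-significant first: 0x9F7502BDBB15FE74.
Top bit is set, so as a signed 64-bit value this is 0x9F7502BDBB15FE74 − 2^64 = -6956651035493007756.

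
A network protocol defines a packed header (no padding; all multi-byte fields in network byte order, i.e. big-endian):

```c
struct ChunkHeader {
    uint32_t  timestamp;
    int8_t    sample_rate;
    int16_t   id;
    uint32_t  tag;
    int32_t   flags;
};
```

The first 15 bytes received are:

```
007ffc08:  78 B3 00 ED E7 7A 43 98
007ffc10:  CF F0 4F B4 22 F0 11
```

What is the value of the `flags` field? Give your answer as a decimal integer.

`flags` follows `timestamp` (4 B), `sample_rate` (1 B), `id` (2 B), `tag` (4 B), so it starts at offset 4 + 1 + 2 + 4 = 11 and occupies 4 bytes.
Bytes at offsets 11..14: B4 22 F0 11.
Big-endian stores the most-significant byte at the lowest address.
The bytes are already most-significant first: 0xB422F011.
Top bit is set, so as a signed 32-bit value this is 0xB422F011 − 2^32 = -1272778735.

-1272778735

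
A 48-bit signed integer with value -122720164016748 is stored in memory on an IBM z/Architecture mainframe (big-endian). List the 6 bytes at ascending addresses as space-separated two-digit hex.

Two's complement of -122720164016748 in 48 bits: 122720164016748 = 0x6F9D03C8726C; invert → 0x9062FC378D93; add 1 → 0x9062FC378D94.
Split into bytes (most-significant first): 90 62 FC 37 8D 94.
In big-endian order the high byte comes first in memory.
So the memory order matches the most-significant-first order: 90 62 FC 37 8D 94.

90 62 FC 37 8D 94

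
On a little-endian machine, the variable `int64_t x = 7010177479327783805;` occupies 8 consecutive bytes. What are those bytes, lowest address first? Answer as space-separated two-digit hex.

7010177479327783805 in hexadecimal, padded to 64 bits, is 0x61492746A3C69B7D.
Split into bytes (most-significant first): 61 49 27 46 A3 C6 9B 7D.
Little-endian stores the least-significant byte at the lowest address.
So at ascending addresses the bytes are 7D 9B C6 A3 46 27 49 61.

7D 9B C6 A3 46 27 49 61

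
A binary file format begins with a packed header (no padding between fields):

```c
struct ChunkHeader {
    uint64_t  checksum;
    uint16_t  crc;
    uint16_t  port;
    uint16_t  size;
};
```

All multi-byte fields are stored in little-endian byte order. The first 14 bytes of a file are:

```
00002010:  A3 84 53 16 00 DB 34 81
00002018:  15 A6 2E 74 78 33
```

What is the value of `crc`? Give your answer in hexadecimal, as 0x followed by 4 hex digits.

`crc` follows `checksum` (8 bytes), so it starts at byte offset 8 and occupies 2 bytes.
Bytes at offsets 8..9: 15 A6.
Little-endian stores the least-significant byte at the lowest address.
Reassemble most-significant byte first: A6 15 → 0xA615.

0xA615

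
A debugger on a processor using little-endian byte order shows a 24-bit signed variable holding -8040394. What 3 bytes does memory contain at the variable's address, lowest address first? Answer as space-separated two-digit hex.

36 50 85

Two's complement of -8040394 in 24 bits: 8040394 = 0x7AAFCA; invert → 0x855035; add 1 → 0x855036.
Split into bytes (most-significant first): 85 50 36.
Little-endian stores the least-significant byte at the lowest address.
So at ascending addresses the bytes are 36 50 85.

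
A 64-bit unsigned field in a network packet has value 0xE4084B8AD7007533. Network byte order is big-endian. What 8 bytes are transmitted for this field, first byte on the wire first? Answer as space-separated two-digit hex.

Split into bytes (most-significant first): E4 08 4B 8A D7 00 75 33.
In big-endian order the high byte comes first in memory.
So the memory order matches the most-significant-first order: E4 08 4B 8A D7 00 75 33.

E4 08 4B 8A D7 00 75 33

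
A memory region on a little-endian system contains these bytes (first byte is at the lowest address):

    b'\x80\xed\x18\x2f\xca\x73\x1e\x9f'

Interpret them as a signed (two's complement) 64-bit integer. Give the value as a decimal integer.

-6981015060166939264

Little-endian stores the least-significant byte at the lowest address.
Reassemble most-significant byte first: 9F 1E 73 CA 2F 18 ED 80 → 0x9F1E73CA2F18ED80.
Top bit is set, so as a signed 64-bit value this is 0x9F1E73CA2F18ED80 − 2^64 = -6981015060166939264.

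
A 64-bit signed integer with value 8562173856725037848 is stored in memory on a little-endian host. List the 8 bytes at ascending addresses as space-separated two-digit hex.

18 73 3B 23 C2 F3 D2 76

8562173856725037848 in hexadecimal, padded to 64 bits, is 0x76D2F3C2233B7318.
Split into bytes (most-significant first): 76 D2 F3 C2 23 3B 73 18.
In little-endian order the low byte comes first in memory.
So at ascending addresses the bytes are 18 73 3B 23 C2 F3 D2 76.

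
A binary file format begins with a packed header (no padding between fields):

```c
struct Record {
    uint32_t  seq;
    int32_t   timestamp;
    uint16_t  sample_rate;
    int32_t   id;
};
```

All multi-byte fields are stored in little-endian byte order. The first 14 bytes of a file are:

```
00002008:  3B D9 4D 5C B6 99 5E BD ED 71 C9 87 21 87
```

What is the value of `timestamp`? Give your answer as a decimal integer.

`timestamp` follows `seq` (4 bytes), so it starts at byte offset 4 and occupies 4 bytes.
Bytes at offsets 4..7: B6 99 5E BD.
In little-endian order the low byte comes first in memory.
Reassemble most-significant byte first: BD 5E 99 B6 → 0xBD5E99B6.
Top bit is set, so as a signed 32-bit value this is 0xBD5E99B6 − 2^32 = -1117873738.

-1117873738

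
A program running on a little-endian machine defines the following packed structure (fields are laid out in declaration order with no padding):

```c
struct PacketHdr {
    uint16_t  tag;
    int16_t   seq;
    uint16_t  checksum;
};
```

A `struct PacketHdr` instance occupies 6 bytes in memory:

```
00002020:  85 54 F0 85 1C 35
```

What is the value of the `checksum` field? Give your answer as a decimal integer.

`checksum` follows `tag` (2 B), `seq` (2 B), so it starts at offset 2 + 2 = 4 and occupies 2 bytes.
Bytes at offsets 4..5: 1C 35.
Little-endian stores the least-significant byte at the lowest address.
Reassemble most-significant byte first: 35 1C → 0x351C.
0x351C = 13596.

13596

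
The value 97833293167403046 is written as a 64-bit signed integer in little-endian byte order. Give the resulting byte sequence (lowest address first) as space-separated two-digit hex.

26 20 73 9E DC 92 5B 01

97833293167403046 in hexadecimal, padded to 64 bits, is 0x015B92DC9E732026.
Split into bytes (most-significant first): 01 5B 92 DC 9E 73 20 26.
Little-endian stores the least-significant byte at the lowest address.
So at ascending addresses the bytes are 26 20 73 9E DC 92 5B 01.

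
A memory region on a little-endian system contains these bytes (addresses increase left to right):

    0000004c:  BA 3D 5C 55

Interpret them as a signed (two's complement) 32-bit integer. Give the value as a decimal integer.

In little-endian order the low byte comes first in memory.
Reassemble most-significant byte first: 55 5C 3D BA → 0x555C3DBA.
0x555C3DBA = 1432108474.

1432108474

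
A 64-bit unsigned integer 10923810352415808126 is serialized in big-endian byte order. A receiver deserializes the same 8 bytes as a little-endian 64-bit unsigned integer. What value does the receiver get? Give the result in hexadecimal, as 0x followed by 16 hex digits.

10923810352415808126 in 64-bit hexadecimal is 0x97992BA3817A9A7E.
Stored big-endian, the bytes at ascending addresses are 97 99 2B A3 81 7A 9A 7E.
Read back as little-endian, the first byte is least significant, giving 0x7E9A7A81A32B9997.

0x7E9A7A81A32B9997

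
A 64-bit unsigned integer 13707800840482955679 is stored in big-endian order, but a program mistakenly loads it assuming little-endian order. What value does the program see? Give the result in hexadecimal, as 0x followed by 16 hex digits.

0x9FA1C9C43CE43BBE

13707800840482955679 in 64-bit hexadecimal is 0xBE3BE43CC4C9A19F.
Stored big-endian, the bytes at ascending addresses are BE 3B E4 3C C4 C9 A1 9F.
Read back as little-endian, the first byte is least significant, giving 0x9FA1C9C43CE43BBE.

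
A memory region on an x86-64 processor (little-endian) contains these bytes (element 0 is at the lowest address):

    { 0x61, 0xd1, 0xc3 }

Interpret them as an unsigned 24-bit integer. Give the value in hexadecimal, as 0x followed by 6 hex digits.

Little-endian: lowest address holds the least-significant byte.
Reassemble most-significant byte first: C3 D1 61 → 0xC3D161.

0xC3D161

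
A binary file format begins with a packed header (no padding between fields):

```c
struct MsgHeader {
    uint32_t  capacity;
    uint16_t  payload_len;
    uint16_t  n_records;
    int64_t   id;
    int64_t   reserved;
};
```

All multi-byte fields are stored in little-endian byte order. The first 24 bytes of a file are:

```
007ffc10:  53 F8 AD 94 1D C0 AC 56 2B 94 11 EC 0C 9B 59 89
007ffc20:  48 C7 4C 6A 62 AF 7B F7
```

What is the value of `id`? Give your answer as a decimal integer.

`id` follows `capacity` (4 B), `payload_len` (2 B), `n_records` (2 B), so it starts at offset 4 + 2 + 2 = 8 and occupies 8 bytes.
Bytes at offsets 8..15: 2B 94 11 EC 0C 9B 59 89.
In little-endian order the low byte comes first in memory.
Reassemble most-significant byte first: 89 59 9B 0C EC 11 94 2B → 0x89599B0CEC11942B.
Top bit is set, so as a signed 64-bit value this is 0x89599B0CEC11942B − 2^64 = -8549631937783688149.

-8549631937783688149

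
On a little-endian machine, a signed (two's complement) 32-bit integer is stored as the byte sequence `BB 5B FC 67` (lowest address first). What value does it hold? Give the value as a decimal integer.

In little-endian order the low byte comes first in memory.
Reassemble most-significant byte first: 67 FC 5B BB → 0x67FC5BBB.
0x67FC5BBB = 1744591803.

1744591803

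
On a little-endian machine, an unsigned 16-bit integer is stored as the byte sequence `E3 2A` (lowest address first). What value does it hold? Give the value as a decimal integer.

In little-endian order the low byte comes first in memory.
Reassemble most-significant byte first: 2A E3 → 0x2AE3.
0x2AE3 = 10979.

10979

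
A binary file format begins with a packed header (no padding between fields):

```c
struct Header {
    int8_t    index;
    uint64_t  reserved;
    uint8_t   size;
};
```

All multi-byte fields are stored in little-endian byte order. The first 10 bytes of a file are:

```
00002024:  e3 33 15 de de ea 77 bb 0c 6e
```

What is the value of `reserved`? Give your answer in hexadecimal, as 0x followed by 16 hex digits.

`reserved` follows `index` (1 byte), so it starts at byte offset 1 and occupies 8 bytes.
Bytes at offsets 1..8: 33 15 DE DE EA 77 BB 0C.
In little-endian order the low byte comes first in memory.
Reassemble most-significant byte first: 0C BB 77 EA DE DE 15 33 → 0x0CBB77EADEDE1533.

0x0CBB77EADEDE1533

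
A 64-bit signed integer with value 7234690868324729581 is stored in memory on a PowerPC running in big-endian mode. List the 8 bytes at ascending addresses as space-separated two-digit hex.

7234690868324729581 in hexadecimal, padded to 64 bits, is 0x6466C903824202ED.
Split into bytes (most-significant first): 64 66 C9 03 82 42 02 ED.
Big-endian stores the most-significant byte at the lowest address.
So the memory order matches the most-significant-first order: 64 66 C9 03 82 42 02 ED.

64 66 C9 03 82 42 02 ED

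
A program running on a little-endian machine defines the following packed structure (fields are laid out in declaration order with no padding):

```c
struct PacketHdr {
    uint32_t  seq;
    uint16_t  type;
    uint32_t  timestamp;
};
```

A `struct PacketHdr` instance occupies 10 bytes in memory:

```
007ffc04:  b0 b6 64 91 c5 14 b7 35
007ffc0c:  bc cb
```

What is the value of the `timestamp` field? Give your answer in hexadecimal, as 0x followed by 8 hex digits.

`timestamp` follows `seq` (4 B), `type` (2 B), so it starts at offset 4 + 2 = 6 and occupies 4 bytes.
Bytes at offsets 6..9: B7 35 BC CB.
In little-endian order the low byte comes first in memory.
Reassemble most-significant byte first: CB BC 35 B7 → 0xCBBC35B7.

0xCBBC35B7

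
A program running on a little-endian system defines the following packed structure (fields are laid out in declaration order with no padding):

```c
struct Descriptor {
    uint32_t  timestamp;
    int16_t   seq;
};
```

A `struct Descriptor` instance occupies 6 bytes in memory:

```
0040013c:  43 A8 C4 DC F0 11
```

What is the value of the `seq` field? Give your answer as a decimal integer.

`seq` follows `timestamp` (4 bytes), so it starts at byte offset 4 and occupies 2 bytes.
Bytes at offsets 4..5: F0 11.
In little-endian order the low byte comes first in memory.
Reassemble most-significant byte first: 11 F0 → 0x11F0.
0x11F0 = 4592.

4592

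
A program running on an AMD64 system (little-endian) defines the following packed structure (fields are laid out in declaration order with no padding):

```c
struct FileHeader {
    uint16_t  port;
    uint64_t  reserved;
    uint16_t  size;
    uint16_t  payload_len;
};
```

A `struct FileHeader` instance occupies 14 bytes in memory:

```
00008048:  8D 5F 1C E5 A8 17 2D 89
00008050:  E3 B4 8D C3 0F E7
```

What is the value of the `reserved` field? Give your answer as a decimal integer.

`reserved` follows `port` (2 bytes), so it starts at byte offset 2 and occupies 8 bytes.
Bytes at offsets 2..9: 1C E5 A8 17 2D 89 E3 B4.
Little-endian stores the least-significant byte at the lowest address.
Reassemble most-significant byte first: B4 E3 89 2D 17 A8 E5 1C → 0xB4E3892D17A8E51C.
0xB4E3892D17A8E51C = 13034412573303825692.

13034412573303825692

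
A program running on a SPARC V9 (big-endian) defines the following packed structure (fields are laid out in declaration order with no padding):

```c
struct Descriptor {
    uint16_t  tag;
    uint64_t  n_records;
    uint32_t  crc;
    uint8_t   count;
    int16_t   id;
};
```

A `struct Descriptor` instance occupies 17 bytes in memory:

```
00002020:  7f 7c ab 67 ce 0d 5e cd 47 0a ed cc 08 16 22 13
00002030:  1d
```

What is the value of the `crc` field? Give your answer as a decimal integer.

`crc` follows `tag` (2 B), `n_records` (8 B), so it starts at offset 2 + 8 = 10 and occupies 4 bytes.
Bytes at offsets 10..13: ED CC 08 16.
Big-endian stores the most-significant byte at the lowest address.
The bytes are already most-significant first: 0xEDCC0816.
0xEDCC0816 = 3989571606.

3989571606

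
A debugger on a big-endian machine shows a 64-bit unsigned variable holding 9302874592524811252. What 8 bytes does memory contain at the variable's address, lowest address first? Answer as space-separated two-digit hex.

81 1A 73 27 35 72 BB F4

9302874592524811252 in hexadecimal, padded to 64 bits, is 0x811A73273572BBF4.
Split into bytes (most-significant first): 81 1A 73 27 35 72 BB F4.
Big-endian stores the most-significant byte at the lowest address.
So the memory order matches the most-significant-first order: 81 1A 73 27 35 72 BB F4.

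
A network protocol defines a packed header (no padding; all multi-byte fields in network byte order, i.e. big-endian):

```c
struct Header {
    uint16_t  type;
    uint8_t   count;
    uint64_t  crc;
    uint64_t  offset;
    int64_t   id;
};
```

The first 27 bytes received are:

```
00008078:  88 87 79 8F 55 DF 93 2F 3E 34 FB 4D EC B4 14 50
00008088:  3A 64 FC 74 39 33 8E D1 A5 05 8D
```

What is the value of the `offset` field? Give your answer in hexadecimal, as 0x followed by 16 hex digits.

`offset` follows `type` (2 B), `count` (1 B), `crc` (8 B), so it starts at offset 2 + 1 + 8 = 11 and occupies 8 bytes.
Bytes at offsets 11..18: 4D EC B4 14 50 3A 64 FC.
Big-endian: lowest address holds the most-significant byte.
The bytes are already most-significant first: 0x4DECB414503A64FC.

0x4DECB414503A64FC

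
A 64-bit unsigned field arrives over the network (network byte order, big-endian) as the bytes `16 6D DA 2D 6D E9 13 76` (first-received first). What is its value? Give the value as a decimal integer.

1616187729948250998

In big-endian order the high byte comes first in memory.
The bytes are already most-significant first: 0x166DDA2D6DE91376.
0x166DDA2D6DE91376 = 1616187729948250998.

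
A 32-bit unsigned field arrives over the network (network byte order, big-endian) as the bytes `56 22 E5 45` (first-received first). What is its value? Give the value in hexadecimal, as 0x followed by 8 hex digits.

In big-endian order the high byte comes first in memory.
The bytes are already most-significant first: 0x5622E545.

0x5622E545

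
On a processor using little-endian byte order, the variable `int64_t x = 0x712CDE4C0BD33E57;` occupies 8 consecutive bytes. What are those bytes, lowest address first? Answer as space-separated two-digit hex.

57 3E D3 0B 4C DE 2C 71

Split into bytes (most-significant first): 71 2C DE 4C 0B D3 3E 57.
In little-endian order the low byte comes first in memory.
So at ascending addresses the bytes are 57 3E D3 0B 4C DE 2C 71.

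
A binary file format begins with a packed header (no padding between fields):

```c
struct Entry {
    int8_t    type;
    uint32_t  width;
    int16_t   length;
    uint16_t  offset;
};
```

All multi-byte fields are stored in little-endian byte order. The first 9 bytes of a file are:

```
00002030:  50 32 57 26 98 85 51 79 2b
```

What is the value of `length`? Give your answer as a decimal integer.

20869

`length` follows `type` (1 B), `width` (4 B), so it starts at offset 1 + 4 = 5 and occupies 2 bytes.
Bytes at offsets 5..6: 85 51.
In little-endian order the low byte comes first in memory.
Reassemble most-significant byte first: 51 85 → 0x5185.
0x5185 = 20869.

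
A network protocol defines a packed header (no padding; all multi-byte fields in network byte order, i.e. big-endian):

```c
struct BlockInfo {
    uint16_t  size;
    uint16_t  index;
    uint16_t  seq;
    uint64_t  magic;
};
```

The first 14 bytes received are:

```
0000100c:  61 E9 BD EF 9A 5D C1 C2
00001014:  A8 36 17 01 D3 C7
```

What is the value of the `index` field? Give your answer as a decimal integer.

`index` follows `size` (2 bytes), so it starts at byte offset 2 and occupies 2 bytes.
Bytes at offsets 2..3: BD EF.
Big-endian: lowest address holds the most-significant byte.
The bytes are already most-significant first: 0xBDEF.
0xBDEF = 48623.

48623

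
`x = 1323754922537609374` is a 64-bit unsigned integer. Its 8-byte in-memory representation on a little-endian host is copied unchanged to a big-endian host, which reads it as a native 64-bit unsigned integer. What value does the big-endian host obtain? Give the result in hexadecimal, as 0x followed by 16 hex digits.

1323754922537609374 in 64-bit hexadecimal is 0x125EEC16A787689E.
Stored little-endian, the bytes at ascending addresses are 9E 68 87 A7 16 EC 5E 12.
Read back as big-endian, the last byte is least significant, giving 0x9E6887A716EC5E12.

0x9E6887A716EC5E12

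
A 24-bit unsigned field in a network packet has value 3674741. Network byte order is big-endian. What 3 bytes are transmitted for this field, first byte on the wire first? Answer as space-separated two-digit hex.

38 12 75

3674741 in hexadecimal, padded to 24 bits, is 0x381275.
Split into bytes (most-significant first): 38 12 75.
Big-endian: lowest address holds the most-significant byte.
So the memory order matches the most-significant-first order: 38 12 75.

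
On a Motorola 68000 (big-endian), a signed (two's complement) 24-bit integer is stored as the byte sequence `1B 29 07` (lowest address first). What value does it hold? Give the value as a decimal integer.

1779975

Big-endian stores the most-significant byte at the lowest address.
The bytes are already most-significant first: 0x1B2907.
0x1B2907 = 1779975.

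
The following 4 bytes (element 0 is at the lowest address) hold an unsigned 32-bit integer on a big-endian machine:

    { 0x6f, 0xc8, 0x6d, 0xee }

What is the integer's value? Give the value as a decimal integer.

In big-endian order the high byte comes first in memory.
The bytes are already most-significant first: 0x6FC86DEE.
0x6FC86DEE = 1875406318.

1875406318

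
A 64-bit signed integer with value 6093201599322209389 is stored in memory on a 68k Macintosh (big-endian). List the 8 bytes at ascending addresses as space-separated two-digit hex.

54 8F 66 92 48 71 3C 6D

6093201599322209389 in hexadecimal, padded to 64 bits, is 0x548F669248713C6D.
Split into bytes (most-significant first): 54 8F 66 92 48 71 3C 6D.
Big-endian: lowest address holds the most-significant byte.
So the memory order matches the most-significant-first order: 54 8F 66 92 48 71 3C 6D.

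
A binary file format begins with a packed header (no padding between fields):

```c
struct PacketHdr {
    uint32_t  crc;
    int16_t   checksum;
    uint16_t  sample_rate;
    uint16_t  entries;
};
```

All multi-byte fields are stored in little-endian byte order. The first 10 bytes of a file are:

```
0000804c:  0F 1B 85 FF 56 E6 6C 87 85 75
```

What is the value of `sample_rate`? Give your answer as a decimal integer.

34668

`sample_rate` follows `crc` (4 B), `checksum` (2 B), so it starts at offset 4 + 2 = 6 and occupies 2 bytes.
Bytes at offsets 6..7: 6C 87.
In little-endian order the low byte comes first in memory.
Reassemble most-significant byte first: 87 6C → 0x876C.
0x876C = 34668.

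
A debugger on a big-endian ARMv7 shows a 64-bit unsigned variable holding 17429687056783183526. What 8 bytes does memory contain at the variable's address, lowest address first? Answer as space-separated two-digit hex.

F1 E2 B0 08 1D C9 0E A6

17429687056783183526 in hexadecimal, padded to 64 bits, is 0xF1E2B0081DC90EA6.
Split into bytes (most-significant first): F1 E2 B0 08 1D C9 0E A6.
Big-endian: lowest address holds the most-significant byte.
So the memory order matches the most-significant-first order: F1 E2 B0 08 1D C9 0E A6.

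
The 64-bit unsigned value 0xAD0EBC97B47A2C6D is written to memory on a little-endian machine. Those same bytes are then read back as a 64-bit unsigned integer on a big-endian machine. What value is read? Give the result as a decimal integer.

Stored little-endian, the bytes at ascending addresses are 6D 2C 7A B4 97 BC 0E AD.
Read back as big-endian, the last byte is least significant, giving 0x6D2C7AB497BC0EAD.
0x6D2C7AB497BC0EAD = 7866797565167799981.

7866797565167799981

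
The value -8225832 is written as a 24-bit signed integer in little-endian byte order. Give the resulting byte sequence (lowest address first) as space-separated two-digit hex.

Two's complement of -8225832 in 24 bits: 8225832 = 0x7D8428; invert → 0x827BD7; add 1 → 0x827BD8.
Split into bytes (most-significant first): 82 7B D8.
Little-endian: lowest address holds the least-significant byte.
So at ascending addresses the bytes are D8 7B 82.

D8 7B 82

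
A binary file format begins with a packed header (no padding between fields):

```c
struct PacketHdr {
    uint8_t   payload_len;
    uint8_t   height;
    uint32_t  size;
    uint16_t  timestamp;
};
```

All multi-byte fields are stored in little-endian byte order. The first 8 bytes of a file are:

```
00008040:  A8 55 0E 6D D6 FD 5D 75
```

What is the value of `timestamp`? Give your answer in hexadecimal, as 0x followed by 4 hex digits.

`timestamp` follows `payload_len` (1 B), `height` (1 B), `size` (4 B), so it starts at offset 1 + 1 + 4 = 6 and occupies 2 bytes.
Bytes at offsets 6..7: 5D 75.
Little-endian stores the least-significant byte at the lowest address.
Reassemble most-significant byte first: 75 5D → 0x755D.

0x755D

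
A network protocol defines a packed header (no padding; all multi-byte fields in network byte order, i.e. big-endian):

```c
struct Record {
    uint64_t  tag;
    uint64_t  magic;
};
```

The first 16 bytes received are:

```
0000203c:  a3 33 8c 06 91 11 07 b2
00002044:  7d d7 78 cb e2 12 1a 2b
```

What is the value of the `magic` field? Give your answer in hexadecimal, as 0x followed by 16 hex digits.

0x7DD778CBE2121A2B

`magic` follows `tag` (8 bytes), so it starts at byte offset 8 and occupies 8 bytes.
Bytes at offsets 8..15: 7D D7 78 CB E2 12 1A 2B.
Big-endian: lowest address holds the most-significant byte.
The bytes are already most-significant first: 0x7DD778CBE2121A2B.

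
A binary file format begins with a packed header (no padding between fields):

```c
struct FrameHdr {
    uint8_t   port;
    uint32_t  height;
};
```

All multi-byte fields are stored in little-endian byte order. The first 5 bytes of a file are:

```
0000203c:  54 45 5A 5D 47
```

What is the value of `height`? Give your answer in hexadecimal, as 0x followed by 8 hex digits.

`height` follows `port` (1 byte), so it starts at byte offset 1 and occupies 4 bytes.
Bytes at offsets 1..4: 45 5A 5D 47.
Little-endian stores the least-significant byte at the lowest address.
Reassemble most-significant byte first: 47 5D 5A 45 → 0x475D5A45.

0x475D5A45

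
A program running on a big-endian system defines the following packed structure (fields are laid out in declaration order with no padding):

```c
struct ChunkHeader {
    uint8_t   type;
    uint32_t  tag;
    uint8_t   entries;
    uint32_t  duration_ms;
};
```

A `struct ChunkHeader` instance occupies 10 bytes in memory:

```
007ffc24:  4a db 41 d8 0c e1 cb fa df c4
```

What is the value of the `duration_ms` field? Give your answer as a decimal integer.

3422216132

`duration_ms` follows `type` (1 B), `tag` (4 B), `entries` (1 B), so it starts at offset 1 + 4 + 1 = 6 and occupies 4 bytes.
Bytes at offsets 6..9: CB FA DF C4.
In big-endian order the high byte comes first in memory.
The bytes are already most-significant first: 0xCBFADFC4.
0xCBFADFC4 = 3422216132.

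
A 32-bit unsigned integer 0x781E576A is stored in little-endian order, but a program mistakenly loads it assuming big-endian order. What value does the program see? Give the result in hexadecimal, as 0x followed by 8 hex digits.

0x6A571E78

Stored little-endian, the bytes at ascending addresses are 6A 57 1E 78.
Read back as big-endian, the last byte is least significant, giving 0x6A571E78.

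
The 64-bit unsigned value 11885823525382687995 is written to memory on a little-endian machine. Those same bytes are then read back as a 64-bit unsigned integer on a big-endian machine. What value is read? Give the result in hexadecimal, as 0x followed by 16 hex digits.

0xFB8C6AC585EDF2A4

11885823525382687995 in 64-bit hexadecimal is 0xA4F2ED85C56A8CFB.
Stored little-endian, the bytes at ascending addresses are FB 8C 6A C5 85 ED F2 A4.
Read back as big-endian, the last byte is least significant, giving 0xFB8C6AC585EDF2A4.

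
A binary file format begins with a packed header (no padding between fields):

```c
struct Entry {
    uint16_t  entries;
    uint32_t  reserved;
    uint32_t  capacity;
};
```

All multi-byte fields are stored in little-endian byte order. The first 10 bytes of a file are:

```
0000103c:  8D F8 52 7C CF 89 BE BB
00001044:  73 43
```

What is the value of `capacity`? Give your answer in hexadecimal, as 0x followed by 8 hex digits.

`capacity` follows `entries` (2 B), `reserved` (4 B), so it starts at offset 2 + 4 = 6 and occupies 4 bytes.
Bytes at offsets 6..9: BE BB 73 43.
Little-endian: lowest address holds the least-significant byte.
Reassemble most-significant byte first: 43 73 BB BE → 0x4373BBBE.

0x4373BBBE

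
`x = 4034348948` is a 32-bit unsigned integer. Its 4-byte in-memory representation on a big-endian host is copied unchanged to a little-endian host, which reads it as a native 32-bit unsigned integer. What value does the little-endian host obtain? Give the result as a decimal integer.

2487711728

4034348948 in 32-bit hexadecimal is 0xF0774794.
Stored big-endian, the bytes at ascending addresses are F0 77 47 94.
Read back as little-endian, the first byte is least significant, giving 0x944777F0.
0x944777F0 = 2487711728.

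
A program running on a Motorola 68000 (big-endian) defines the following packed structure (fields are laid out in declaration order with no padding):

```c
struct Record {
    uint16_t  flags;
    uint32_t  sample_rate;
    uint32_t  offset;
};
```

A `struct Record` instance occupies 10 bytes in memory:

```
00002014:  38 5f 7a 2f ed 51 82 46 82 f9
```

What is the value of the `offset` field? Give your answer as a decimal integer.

`offset` follows `flags` (2 B), `sample_rate` (4 B), so it starts at offset 2 + 4 = 6 and occupies 4 bytes.
Bytes at offsets 6..9: 82 46 82 F9.
Big-endian: lowest address holds the most-significant byte.
The bytes are already most-significant first: 0x824682F9.
0x824682F9 = 2185659129.

2185659129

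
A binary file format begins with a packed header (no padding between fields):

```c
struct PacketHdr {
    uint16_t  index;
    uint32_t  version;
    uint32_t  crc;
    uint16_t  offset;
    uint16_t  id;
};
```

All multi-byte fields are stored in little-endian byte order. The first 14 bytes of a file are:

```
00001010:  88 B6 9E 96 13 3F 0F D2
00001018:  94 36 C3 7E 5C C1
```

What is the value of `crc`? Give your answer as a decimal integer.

`crc` follows `index` (2 B), `version` (4 B), so it starts at offset 2 + 4 = 6 and occupies 4 bytes.
Bytes at offsets 6..9: 0F D2 94 36.
Little-endian: lowest address holds the least-significant byte.
Reassemble most-significant byte first: 36 94 D2 0F → 0x3694D20F.
0x3694D20F = 915722767.

915722767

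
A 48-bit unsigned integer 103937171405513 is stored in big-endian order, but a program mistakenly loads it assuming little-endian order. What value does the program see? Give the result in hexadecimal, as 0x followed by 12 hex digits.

103937171405513 in 48-bit hexadecimal is 0x5E87C22E3AC9.
Stored big-endian, the bytes at ascending addresses are 5E 87 C2 2E 3A C9.
Read back as little-endian, the first byte is least significant, giving 0xC93A2EC2875E.

0xC93A2EC2875E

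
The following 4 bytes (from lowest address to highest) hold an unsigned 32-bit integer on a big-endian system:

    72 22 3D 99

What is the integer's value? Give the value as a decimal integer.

Big-endian stores the most-significant byte at the lowest address.
The bytes are already most-significant first: 0x72223D99.
0x72223D99 = 1914846617.

1914846617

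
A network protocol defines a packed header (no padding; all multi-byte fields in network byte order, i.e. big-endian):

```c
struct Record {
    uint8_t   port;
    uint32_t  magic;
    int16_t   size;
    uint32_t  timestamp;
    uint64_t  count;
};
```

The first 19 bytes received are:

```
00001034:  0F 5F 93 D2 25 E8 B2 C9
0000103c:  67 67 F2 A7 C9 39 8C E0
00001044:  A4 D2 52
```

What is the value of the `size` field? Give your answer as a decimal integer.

`size` follows `port` (1 B), `magic` (4 B), so it starts at offset 1 + 4 = 5 and occupies 2 bytes.
Bytes at offsets 5..6: E8 B2.
Big-endian stores the most-significant byte at the lowest address.
The bytes are already most-significant first: 0xE8B2.
Top bit is set, so as a signed 16-bit value this is 0xE8B2 − 2^16 = -5966.

-5966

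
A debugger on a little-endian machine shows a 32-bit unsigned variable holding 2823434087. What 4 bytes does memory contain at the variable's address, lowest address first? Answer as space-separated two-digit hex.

67 2F 4A A8

2823434087 in hexadecimal, padded to 32 bits, is 0xA84A2F67.
Split into bytes (most-significant first): A8 4A 2F 67.
In little-endian order the low byte comes first in memory.
So at ascending addresses the bytes are 67 2F 4A A8.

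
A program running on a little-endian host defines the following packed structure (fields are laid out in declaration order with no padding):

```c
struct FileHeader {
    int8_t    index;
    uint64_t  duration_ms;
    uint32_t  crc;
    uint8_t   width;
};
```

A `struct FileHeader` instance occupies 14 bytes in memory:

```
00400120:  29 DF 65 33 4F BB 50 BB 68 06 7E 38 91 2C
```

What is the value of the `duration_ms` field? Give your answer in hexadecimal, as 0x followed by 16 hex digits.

0x68BB50BB4F3365DF

`duration_ms` follows `index` (1 byte), so it starts at byte offset 1 and occupies 8 bytes.
Bytes at offsets 1..8: DF 65 33 4F BB 50 BB 68.
In little-endian order the low byte comes first in memory.
Reassemble most-significant byte first: 68 BB 50 BB 4F 33 65 DF → 0x68BB50BB4F3365DF.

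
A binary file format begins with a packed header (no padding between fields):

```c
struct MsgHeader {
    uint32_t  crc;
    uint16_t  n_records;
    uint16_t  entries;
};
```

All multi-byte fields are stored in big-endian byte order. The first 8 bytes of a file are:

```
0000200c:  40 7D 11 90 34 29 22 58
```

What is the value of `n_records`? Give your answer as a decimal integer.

13353

`n_records` follows `crc` (4 bytes), so it starts at byte offset 4 and occupies 2 bytes.
Bytes at offsets 4..5: 34 29.
Big-endian stores the most-significant byte at the lowest address.
The bytes are already most-significant first: 0x3429.
0x3429 = 13353.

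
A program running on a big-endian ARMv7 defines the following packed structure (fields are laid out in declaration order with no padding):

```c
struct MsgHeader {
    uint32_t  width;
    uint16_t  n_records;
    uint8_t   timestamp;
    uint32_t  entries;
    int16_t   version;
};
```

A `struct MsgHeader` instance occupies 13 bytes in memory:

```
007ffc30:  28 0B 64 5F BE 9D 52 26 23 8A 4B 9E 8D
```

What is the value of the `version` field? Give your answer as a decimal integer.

`version` follows `width` (4 B), `n_records` (2 B), `timestamp` (1 B), `entries` (4 B), so it starts at offset 4 + 2 + 1 + 4 = 11 and occupies 2 bytes.
Bytes at offsets 11..12: 9E 8D.
Big-endian stores the most-significant byte at the lowest address.
The bytes are already most-significant first: 0x9E8D.
Top bit is set, so as a signed 16-bit value this is 0x9E8D − 2^16 = -24947.

-24947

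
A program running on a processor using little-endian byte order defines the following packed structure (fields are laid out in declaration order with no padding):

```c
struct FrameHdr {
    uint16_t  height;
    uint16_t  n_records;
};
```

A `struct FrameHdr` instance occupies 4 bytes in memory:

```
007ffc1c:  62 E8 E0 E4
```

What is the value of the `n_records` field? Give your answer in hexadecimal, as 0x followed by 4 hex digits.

`n_records` follows `height` (2 bytes), so it starts at byte offset 2 and occupies 2 bytes.
Bytes at offsets 2..3: E0 E4.
Little-endian: lowest address holds the least-significant byte.
Reassemble most-significant byte first: E4 E0 → 0xE4E0.

0xE4E0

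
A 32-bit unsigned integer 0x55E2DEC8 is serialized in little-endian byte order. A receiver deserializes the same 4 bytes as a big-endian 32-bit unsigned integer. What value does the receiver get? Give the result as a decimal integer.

Stored little-endian, the bytes at ascending addresses are C8 DE E2 55.
Read back as big-endian, the last byte is least significant, giving 0xC8DEE255.
0xC8DEE255 = 3370050133.

3370050133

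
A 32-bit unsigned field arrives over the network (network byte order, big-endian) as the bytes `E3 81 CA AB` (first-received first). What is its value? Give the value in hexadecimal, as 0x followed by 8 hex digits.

0xE381CAAB

In big-endian order the high byte comes first in memory.
The bytes are already most-significant first: 0xE381CAAB.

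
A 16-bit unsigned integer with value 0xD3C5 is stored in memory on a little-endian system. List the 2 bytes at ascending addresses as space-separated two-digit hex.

Split into bytes (most-significant first): D3 C5.
In little-endian order the low byte comes first in memory.
So at ascending addresses the bytes are C5 D3.

C5 D3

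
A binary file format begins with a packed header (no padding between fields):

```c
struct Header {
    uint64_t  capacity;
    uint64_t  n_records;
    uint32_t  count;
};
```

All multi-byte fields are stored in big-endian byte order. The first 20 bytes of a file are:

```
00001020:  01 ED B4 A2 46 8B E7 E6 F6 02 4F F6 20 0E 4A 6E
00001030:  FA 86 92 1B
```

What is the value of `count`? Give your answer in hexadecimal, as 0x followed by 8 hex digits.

0xFA86921B

`count` follows `capacity` (8 B), `n_records` (8 B), so it starts at offset 8 + 8 = 16 and occupies 4 bytes.
Bytes at offsets 16..19: FA 86 92 1B.
Big-endian: lowest address holds the most-significant byte.
The bytes are already most-significant first: 0xFA86921B.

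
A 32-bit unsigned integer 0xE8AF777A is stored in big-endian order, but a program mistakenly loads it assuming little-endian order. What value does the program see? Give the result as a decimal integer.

Stored big-endian, the bytes at ascending addresses are E8 AF 77 7A.
Read back as little-endian, the first byte is least significant, giving 0x7A77AFE8.
0x7A77AFE8 = 2054664168.

2054664168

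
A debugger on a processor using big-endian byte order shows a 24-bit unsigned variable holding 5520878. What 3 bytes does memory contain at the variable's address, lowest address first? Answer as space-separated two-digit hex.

54 3D EE

5520878 in hexadecimal, padded to 24 bits, is 0x543DEE.
Split into bytes (most-significant first): 54 3D EE.
Big-endian: lowest address holds the most-significant byte.
So the memory order matches the most-significant-first order: 54 3D EE.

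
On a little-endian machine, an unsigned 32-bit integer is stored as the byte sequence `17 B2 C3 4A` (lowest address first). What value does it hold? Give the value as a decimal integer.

1254339095

Little-endian stores the least-significant byte at the lowest address.
Reassemble most-significant byte first: 4A C3 B2 17 → 0x4AC3B217.
0x4AC3B217 = 1254339095.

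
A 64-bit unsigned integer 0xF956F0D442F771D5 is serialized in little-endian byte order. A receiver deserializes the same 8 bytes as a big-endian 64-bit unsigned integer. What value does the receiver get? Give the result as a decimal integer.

15380346068859377401

Stored little-endian, the bytes at ascending addresses are D5 71 F7 42 D4 F0 56 F9.
Read back as big-endian, the last byte is least significant, giving 0xD571F742D4F056F9.
0xD571F742D4F056F9 = 15380346068859377401.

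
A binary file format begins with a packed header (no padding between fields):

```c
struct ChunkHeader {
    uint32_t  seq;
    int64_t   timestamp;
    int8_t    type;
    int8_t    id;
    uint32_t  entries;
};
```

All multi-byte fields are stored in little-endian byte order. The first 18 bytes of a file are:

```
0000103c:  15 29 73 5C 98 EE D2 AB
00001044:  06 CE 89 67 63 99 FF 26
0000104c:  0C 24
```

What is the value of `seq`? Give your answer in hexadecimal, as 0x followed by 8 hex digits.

`seq` is the first field, at byte offset 0, occupying 4 bytes.
Bytes at offsets 0..3: 15 29 73 5C.
Little-endian stores the least-significant byte at the lowest address.
Reassemble most-significant byte first: 5C 73 29 15 → 0x5C732915.

0x5C732915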